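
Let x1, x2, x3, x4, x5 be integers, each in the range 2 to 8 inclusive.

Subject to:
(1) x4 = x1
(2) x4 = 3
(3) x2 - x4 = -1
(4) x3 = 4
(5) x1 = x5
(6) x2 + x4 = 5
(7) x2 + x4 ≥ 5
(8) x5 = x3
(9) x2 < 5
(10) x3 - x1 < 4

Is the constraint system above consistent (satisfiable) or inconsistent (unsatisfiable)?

Unsatisfiable

Constraint 2 fixes x4 = 3 and constraint 4 fixes x3 = 4. Constraints 1, 5, and 8 give x4 = x1 = x5 = x3, so x4 = x3. But 3 ≠ 4 — contradiction.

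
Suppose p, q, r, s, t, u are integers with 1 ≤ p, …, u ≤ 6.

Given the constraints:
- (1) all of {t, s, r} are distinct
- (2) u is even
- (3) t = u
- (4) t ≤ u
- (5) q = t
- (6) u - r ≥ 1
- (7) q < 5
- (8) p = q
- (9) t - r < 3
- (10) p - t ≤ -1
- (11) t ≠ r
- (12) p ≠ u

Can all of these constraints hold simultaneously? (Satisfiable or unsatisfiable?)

Unsatisfiable

From constraints 3, 5, and 8, p = q = t = u, so p = u. But constraint 12 says p ≠ u. Contradiction.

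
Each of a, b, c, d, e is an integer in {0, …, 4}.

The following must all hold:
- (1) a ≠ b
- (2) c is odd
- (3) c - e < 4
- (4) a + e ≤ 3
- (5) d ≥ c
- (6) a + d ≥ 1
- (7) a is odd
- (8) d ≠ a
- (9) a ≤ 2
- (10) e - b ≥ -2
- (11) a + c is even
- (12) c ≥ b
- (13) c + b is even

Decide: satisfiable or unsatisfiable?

Try a = 1, b = 3, c = 3, d = 3, e = 2.
Check constraint 3: c - e = 1; constraint 4: a + e = 3; constraint 6: a + d = 4. The remaining constraints are straightforward to verify.

Satisfiable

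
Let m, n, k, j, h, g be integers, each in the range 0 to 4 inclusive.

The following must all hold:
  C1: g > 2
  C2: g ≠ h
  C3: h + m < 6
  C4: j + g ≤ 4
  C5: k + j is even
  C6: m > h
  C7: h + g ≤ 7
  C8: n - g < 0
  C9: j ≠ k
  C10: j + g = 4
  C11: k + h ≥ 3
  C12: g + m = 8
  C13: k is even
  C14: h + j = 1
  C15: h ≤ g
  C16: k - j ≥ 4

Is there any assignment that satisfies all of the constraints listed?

Satisfiable

Setting (m, n, k, j, h, g) = (4, 1, 4, 0, 1, 4) satisfies everything: constraint 3: h + m = 5; constraint 4: j + g = 4, and the others follow.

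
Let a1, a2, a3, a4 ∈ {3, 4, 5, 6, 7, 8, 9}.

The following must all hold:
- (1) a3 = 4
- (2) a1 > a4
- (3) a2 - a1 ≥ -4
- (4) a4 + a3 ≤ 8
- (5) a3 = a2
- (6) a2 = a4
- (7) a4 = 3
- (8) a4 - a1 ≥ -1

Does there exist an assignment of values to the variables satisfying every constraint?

Constraint 1 fixes a3 = 4 and constraint 7 fixes a4 = 3. Constraints 5 and 6 give a3 = a2 = a4, so a3 = a4. But 4 ≠ 3 — contradiction.

Unsatisfiable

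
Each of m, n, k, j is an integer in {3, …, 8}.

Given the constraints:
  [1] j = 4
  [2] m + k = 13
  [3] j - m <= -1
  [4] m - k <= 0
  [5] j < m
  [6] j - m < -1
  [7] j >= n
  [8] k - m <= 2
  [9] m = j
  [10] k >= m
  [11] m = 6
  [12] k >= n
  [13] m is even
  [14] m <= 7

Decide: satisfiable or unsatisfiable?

Unsatisfiable

Constraint 11 fixes m = 6 and constraint 1 fixes j = 4, but constraint 9 requires m = j. Since 6 ≠ 4, contradiction.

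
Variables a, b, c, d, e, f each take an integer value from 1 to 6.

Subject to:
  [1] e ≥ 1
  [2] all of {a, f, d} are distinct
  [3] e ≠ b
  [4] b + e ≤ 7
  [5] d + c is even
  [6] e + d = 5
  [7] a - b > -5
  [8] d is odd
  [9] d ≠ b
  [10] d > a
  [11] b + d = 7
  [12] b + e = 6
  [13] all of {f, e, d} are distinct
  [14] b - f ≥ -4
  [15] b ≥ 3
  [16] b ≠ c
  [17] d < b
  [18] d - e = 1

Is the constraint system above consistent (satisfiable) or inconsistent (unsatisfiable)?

Setting (a, b, c, d, e, f) = (2, 4, 1, 3, 2, 6) satisfies everything: constraint 4: b + e = 6; constraint 6: e + d = 5; constraint 7: a - b = -2, and the others follow.

Satisfiable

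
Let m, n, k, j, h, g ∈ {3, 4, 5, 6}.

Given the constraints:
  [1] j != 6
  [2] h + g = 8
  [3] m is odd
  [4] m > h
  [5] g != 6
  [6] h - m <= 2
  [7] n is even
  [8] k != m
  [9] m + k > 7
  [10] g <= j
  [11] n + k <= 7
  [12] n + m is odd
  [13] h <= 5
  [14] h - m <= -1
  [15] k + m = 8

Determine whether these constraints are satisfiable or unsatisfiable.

One satisfying assignment is m = 5, n = 4, k = 3, j = 5, h = 4, g = 4.
For the less obvious constraints — constraint 2: h + g = 8; constraint 6: h - m = -1 — and the others hold by inspection.

Satisfiable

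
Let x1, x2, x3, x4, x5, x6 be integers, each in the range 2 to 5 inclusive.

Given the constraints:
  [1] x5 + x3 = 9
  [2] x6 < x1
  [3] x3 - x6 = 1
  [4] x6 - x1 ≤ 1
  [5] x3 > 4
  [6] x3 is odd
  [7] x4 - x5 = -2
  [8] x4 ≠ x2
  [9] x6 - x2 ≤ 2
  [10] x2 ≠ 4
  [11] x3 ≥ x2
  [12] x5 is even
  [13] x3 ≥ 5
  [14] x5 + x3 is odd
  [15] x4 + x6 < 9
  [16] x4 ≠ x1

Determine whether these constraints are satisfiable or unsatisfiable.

Satisfiable

Try x1 = 5, x2 = 3, x3 = 5, x4 = 2, x5 = 4, x6 = 4.
Check constraint 1: x5 + x3 = 9; constraint 3: x3 - x6 = 1. The remaining constraints are straightforward to verify.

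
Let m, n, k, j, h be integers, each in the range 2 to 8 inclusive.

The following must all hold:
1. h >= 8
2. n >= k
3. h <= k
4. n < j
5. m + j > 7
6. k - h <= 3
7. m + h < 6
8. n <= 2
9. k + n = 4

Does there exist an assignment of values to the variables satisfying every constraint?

From constraints 1 and 3: k ≥ h and h ≥ 8, so k ≥ 8. From constraints 2 and 8: k ≤ n and n ≤ 2, so k ≤ 2. But 2 < 8, so no value of k works.

Unsatisfiable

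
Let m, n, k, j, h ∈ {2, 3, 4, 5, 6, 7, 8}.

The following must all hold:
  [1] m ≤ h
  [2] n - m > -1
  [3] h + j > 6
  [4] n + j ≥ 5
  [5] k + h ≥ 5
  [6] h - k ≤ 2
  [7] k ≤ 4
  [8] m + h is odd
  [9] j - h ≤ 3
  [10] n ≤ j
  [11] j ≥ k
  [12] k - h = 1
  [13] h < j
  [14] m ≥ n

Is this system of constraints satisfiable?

Take m = 2, n = 2, k = 4, j = 4, h = 3. Then constraint 2: n - m = 0; constraint 3: h + j = 7; constraint 4: n + j = 6, and every other listed constraint is also met.

Satisfiable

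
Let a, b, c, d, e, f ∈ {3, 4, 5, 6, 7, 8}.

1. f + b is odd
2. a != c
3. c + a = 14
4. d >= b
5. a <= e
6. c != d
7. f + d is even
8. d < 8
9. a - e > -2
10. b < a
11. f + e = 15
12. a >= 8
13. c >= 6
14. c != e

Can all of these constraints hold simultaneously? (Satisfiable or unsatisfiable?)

Satisfiable

Take a = 8, b = 4, c = 6, d = 5, e = 8, f = 7. Then constraint 3: c + a = 14; constraint 9: a - e = 0; constraint 11: f + e = 15, and every other listed constraint is also met.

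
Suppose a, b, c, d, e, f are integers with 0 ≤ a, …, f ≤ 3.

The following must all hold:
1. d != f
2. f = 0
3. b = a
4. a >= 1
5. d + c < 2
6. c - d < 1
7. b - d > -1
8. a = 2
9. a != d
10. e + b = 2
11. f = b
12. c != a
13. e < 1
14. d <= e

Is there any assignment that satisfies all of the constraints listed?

Constraint 2 fixes f = 0 and constraint 8 fixes a = 2. Constraints 3 and 11 give f = b = a, so f = a. But 0 ≠ 2 — contradiction.

Unsatisfiable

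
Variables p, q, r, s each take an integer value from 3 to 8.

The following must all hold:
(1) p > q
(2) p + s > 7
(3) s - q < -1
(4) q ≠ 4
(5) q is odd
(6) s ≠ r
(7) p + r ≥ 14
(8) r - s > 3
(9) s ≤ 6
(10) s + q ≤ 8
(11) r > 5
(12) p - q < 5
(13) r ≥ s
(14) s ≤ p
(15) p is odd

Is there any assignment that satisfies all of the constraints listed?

Satisfiable

Try p = 7, q = 5, r = 8, s = 3.
Check constraint 2: p + s = 10; constraint 3: s - q = -2; constraint 7: p + r = 15. The remaining constraints are straightforward to verify.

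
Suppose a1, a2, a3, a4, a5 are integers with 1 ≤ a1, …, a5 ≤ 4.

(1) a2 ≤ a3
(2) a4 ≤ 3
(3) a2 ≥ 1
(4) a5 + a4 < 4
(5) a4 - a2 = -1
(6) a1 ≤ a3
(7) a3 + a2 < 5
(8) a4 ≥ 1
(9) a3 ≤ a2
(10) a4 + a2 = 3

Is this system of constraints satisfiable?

Take a1 = 1, a2 = 2, a3 = 2, a4 = 1, a5 = 2. Then constraint 4: a5 + a4 = 3; constraint 5: a4 - a2 = -1, and every other listed constraint is also met.

Satisfiable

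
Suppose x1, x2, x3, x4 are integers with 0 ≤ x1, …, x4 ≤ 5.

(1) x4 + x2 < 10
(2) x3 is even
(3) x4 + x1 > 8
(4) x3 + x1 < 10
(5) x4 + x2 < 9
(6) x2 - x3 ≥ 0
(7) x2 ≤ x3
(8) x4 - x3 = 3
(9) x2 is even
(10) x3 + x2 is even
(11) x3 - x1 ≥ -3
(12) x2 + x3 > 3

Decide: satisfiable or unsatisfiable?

Try x1 = 5, x2 = 2, x3 = 2, x4 = 5.
Check constraint 1: x4 + x2 = 7; constraint 3: x4 + x1 = 10; constraint 4: x3 + x1 = 7. The remaining constraints are straightforward to verify.

Satisfiable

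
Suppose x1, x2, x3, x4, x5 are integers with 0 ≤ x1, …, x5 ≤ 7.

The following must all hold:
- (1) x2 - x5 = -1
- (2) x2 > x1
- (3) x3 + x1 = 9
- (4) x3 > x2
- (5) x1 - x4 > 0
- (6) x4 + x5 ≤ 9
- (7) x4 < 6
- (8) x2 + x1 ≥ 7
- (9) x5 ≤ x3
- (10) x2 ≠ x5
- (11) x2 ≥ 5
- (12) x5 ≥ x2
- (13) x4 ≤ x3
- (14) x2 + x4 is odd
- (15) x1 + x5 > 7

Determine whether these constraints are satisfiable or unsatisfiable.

Satisfiable

Setting (x1, x2, x3, x4, x5) = (3, 5, 6, 2, 6) satisfies everything: constraint 1: x2 - x5 = -1; constraint 3: x3 + x1 = 9; constraint 5: x1 - x4 = 1, and the others follow.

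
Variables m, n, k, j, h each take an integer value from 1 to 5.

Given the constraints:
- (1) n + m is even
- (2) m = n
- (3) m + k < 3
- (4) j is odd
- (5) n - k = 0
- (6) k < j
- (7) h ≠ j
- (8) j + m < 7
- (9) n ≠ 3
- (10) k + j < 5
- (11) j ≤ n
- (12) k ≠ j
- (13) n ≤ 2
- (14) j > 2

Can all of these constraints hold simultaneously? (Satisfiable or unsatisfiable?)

From constraint 14: j ≥ 3. From constraints 11 and 13: j ≤ n and n ≤ 2, so j ≤ 2. But 2 < 3, so no value of j works.

Unsatisfiable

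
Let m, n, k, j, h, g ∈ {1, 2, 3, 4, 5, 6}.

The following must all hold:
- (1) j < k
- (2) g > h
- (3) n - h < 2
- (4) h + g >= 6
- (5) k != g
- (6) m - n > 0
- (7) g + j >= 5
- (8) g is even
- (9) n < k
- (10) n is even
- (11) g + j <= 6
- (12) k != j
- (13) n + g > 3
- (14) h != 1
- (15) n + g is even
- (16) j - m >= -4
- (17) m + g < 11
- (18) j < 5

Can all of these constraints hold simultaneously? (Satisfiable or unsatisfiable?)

Satisfiable

Take m = 5, n = 2, k = 3, j = 1, h = 3, g = 4. Then constraint 3: n - h = -1; constraint 4: h + g = 7; constraint 6: m - n = 3, and every other listed constraint is also met.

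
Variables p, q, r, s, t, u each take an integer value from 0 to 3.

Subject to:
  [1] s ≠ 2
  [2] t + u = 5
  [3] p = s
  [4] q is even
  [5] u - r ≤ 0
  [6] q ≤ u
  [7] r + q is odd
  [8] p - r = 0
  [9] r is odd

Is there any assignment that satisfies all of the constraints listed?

One satisfying assignment is p = 3, q = 0, r = 3, s = 3, t = 2, u = 3.
For the less obvious constraints — constraint 2: t + u = 5; constraint 5: u - r = 0 — and the others hold by inspection.

Satisfiable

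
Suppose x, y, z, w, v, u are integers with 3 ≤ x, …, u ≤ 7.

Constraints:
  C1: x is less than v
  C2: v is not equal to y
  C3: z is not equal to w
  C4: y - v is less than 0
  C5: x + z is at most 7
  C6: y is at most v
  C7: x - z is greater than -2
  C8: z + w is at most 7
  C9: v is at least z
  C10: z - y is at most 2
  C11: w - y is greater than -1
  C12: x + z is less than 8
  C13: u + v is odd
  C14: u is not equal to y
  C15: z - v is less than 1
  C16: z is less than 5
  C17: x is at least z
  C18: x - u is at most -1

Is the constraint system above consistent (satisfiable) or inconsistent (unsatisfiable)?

The assignment x = 3, y = 3, z = 3, w = 4, v = 4, u = 7 works:
  constraint 4 holds since y - v = -1.
  constraint 5 holds since x + z = 6.
  constraint 7 holds since x - z = 0.
The rest check out directly.

Satisfiable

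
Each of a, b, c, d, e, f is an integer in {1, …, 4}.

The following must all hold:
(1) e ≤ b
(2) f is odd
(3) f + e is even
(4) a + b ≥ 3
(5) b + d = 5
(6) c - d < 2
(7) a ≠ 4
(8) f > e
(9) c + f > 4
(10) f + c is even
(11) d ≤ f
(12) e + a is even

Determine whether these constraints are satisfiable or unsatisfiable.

The assignment a = 1, b = 3, c = 3, d = 2, e = 1, f = 3 works:
  constraint 4 holds since a + b = 4.
  constraint 5 holds since b + d = 5.
The rest check out directly.

Satisfiable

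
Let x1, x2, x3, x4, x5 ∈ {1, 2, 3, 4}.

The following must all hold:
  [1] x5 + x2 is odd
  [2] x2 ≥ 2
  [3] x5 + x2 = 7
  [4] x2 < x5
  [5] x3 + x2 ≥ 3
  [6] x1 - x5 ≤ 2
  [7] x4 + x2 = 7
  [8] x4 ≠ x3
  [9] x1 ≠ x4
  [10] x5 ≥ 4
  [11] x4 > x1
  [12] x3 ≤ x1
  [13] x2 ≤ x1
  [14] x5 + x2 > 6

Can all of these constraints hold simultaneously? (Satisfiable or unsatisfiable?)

One satisfying assignment is x1 = 3, x2 = 3, x3 = 3, x4 = 4, x5 = 4.
For the less obvious constraints — constraint 3: x5 + x2 = 7; constraint 5: x3 + x2 = 6; constraint 6: x1 - x5 = -1 — and the others hold by inspection.

Satisfiable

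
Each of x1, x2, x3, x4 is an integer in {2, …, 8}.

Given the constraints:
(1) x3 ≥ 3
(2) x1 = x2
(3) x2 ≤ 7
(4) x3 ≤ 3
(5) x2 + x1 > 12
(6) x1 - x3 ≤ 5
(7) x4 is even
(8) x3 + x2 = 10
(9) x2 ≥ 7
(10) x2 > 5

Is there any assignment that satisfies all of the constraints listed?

Satisfiable

Setting (x1, x2, x3, x4) = (7, 7, 3, 4) satisfies everything: constraint 5: x2 + x1 = 14; constraint 6: x1 - x3 = 4; constraint 8: x3 + x2 = 10, and the others follow.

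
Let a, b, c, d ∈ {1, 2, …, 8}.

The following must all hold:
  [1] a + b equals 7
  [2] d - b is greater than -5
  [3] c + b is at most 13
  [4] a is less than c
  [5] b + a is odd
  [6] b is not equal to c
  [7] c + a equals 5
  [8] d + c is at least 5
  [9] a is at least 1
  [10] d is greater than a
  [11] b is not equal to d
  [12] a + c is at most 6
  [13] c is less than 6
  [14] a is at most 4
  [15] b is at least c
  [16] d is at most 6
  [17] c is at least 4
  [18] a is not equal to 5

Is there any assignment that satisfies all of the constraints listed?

Satisfiable

Setting (a, b, c, d) = (1, 6, 4, 2) satisfies everything: constraint 1: a + b = 7; constraint 2: d - b = -4, and the others follow.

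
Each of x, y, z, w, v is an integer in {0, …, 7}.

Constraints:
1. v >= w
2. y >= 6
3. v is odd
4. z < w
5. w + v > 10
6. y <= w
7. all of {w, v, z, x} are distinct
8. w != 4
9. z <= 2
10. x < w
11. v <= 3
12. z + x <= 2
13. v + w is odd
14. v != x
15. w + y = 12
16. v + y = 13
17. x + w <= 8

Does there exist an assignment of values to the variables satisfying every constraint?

From constraints 2 and 6: w ≥ y and y ≥ 6, so w ≥ 6. From constraints 1 and 11: w ≤ v and v ≤ 3, so w ≤ 3. But 3 < 6, so no value of w works.

Unsatisfiable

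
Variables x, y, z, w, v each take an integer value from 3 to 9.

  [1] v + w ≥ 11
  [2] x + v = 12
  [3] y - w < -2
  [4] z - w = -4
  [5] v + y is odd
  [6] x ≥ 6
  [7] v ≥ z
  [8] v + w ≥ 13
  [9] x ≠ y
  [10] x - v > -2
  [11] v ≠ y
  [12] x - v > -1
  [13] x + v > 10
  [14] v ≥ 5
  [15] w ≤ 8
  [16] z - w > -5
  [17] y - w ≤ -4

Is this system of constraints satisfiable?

Satisfiable

Setting (x, y, z, w, v) = (6, 3, 3, 7, 6) satisfies everything: constraint 1: v + w = 13; constraint 2: x + v = 12, and the others follow.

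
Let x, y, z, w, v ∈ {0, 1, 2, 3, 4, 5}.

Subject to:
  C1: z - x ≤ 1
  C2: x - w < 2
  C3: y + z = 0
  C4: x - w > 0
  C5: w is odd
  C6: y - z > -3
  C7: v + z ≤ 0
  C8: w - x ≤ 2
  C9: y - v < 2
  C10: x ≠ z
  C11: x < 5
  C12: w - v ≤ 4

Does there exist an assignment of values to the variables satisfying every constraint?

One satisfying assignment is x = 2, y = 0, z = 0, w = 1, v = 0.
For the less obvious constraints — constraint 1: z - x = -2; constraint 2: x - w = 1 — and the others hold by inspection.

Satisfiable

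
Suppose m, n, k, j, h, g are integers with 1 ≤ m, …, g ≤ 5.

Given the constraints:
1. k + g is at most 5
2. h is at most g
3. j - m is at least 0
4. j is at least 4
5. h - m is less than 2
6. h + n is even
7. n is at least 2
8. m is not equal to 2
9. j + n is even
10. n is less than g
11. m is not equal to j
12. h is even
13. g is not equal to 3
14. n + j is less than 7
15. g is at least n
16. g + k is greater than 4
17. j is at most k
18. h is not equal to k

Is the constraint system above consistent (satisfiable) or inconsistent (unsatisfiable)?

Unsatisfiable

From constraints 4 and 17: k ≥ j ≥ 4. From constraints 7 and 15: g ≥ n ≥ 2. Hence k + g ≥ 6. But constraint 1 requires k + g ≤ 5, and 5 < 6. Contradiction.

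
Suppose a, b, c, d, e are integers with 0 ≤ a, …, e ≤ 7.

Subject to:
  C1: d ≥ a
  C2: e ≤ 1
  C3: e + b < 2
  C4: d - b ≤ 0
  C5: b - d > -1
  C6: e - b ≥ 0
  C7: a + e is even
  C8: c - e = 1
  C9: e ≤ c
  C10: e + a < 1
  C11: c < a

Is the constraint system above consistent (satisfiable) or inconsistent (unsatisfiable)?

Unsatisfiable

Constraints 1, 4, 6, 9, and 11 give a ≤ d, d ≤ b, b ≤ e, e ≤ c, c < a. Chaining: a ≤ d ≤ b ≤ e ≤ c < a, which forces a < a — impossible.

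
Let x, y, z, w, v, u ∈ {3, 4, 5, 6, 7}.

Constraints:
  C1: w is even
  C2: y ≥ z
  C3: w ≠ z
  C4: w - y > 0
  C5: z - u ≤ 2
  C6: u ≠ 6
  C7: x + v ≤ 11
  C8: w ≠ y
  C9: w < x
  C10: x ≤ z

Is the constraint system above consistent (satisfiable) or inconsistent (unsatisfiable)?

Unsatisfiable

Constraints 2, 4, 9, and 10 give x ≤ z, z ≤ y, y < w, w < x. Chaining: x ≤ z ≤ y < w < x, which forces x < x — impossible.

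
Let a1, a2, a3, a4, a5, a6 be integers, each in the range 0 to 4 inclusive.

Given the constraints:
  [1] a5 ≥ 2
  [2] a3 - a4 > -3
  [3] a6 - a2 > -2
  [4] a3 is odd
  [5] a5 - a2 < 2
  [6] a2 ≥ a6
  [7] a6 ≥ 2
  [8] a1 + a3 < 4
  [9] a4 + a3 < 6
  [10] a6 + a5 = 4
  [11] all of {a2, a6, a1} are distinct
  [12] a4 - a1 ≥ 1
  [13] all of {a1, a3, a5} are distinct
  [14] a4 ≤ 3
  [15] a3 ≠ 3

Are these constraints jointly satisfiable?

Satisfiable

One satisfying assignment is a1 = 0, a2 = 3, a3 = 1, a4 = 2, a5 = 2, a6 = 2.
For the less obvious constraints — constraint 2: a3 - a4 = -1; constraint 3: a6 - a2 = -1 — and the others hold by inspection.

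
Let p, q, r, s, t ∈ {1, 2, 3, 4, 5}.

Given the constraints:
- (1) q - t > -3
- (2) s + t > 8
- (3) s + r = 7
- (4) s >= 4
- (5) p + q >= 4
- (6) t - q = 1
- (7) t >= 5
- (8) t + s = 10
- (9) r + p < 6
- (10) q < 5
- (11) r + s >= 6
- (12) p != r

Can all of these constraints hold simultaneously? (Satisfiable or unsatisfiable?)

Setting (p, q, r, s, t) = (3, 4, 2, 5, 5) satisfies everything: constraint 1: q - t = -1; constraint 2: s + t = 10, and the others follow.

Satisfiable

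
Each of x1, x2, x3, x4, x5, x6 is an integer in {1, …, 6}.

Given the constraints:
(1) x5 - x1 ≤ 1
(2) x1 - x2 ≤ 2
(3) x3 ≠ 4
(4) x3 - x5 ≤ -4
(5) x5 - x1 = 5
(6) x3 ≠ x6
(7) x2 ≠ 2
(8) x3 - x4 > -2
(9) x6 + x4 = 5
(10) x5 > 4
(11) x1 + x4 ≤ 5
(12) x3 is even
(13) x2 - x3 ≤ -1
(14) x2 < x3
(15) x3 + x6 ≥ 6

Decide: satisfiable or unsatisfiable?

Constraints 1, 2, 4, and 13 give x2 − x1 ≥ -2, x1 − x5 ≥ -1, x5 − x3 ≥ 4, x3 − x2 ≥ 1.
Adding all 4 inequalities: the left sides telescope to 0, and the right sides sum to (-2) + (-1) + 4 + 1 = 2. So 0 ≥ 2, which is false.

Unsatisfiable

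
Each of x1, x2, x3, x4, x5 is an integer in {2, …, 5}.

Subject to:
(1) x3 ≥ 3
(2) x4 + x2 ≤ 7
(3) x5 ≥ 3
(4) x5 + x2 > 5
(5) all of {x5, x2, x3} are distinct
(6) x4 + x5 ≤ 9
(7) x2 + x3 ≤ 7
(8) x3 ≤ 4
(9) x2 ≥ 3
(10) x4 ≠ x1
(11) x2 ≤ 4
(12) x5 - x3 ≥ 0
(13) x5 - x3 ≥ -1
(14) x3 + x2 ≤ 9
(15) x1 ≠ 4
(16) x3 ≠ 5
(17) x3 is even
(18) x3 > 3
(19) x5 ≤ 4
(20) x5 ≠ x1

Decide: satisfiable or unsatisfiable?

Constraints 1, 3, 8, 9, 11, and 19 confine each of x5, x2, x3 to the 2 values {3, 4}.
Constraint 5 requires all 3 of them to be distinct, but only 2 values are available — impossible by the pigeonhole principle.

Unsatisfiable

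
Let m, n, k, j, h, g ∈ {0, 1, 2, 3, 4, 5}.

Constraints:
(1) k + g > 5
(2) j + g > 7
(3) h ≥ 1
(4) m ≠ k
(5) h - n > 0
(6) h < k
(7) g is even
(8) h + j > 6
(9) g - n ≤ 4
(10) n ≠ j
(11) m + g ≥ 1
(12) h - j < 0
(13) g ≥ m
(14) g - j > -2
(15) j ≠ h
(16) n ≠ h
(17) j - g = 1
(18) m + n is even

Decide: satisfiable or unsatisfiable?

The assignment m = 0, n = 2, k = 4, j = 5, h = 3, g = 4 works:
  constraint 1 holds since k + g = 8.
  constraint 2 holds since j + g = 9.
  constraint 5 holds since h - n = 1.
The rest check out directly.

Satisfiable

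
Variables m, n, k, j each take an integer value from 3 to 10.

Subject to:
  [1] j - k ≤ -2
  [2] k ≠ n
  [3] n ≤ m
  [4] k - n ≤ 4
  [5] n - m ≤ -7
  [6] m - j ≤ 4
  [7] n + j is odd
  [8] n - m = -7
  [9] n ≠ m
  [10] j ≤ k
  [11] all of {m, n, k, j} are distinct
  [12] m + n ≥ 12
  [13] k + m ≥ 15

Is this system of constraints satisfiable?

Constraints 1, 4, 5, and 6 give n − k ≥ -4, k − j ≥ 2, j − m ≥ -4, m − n ≥ 7.
Adding all 4 inequalities: the left sides telescope to 0, and the right sides sum to (-4) + 2 + (-4) + 7 = 1. So 0 ≥ 1, which is false.

Unsatisfiable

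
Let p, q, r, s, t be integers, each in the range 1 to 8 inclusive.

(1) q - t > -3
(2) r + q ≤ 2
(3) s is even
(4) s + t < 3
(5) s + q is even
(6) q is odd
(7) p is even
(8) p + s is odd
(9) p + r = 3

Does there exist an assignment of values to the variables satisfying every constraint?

Constraint 7 makes p even and constraint 3 makes s even, so p + s must be even. Constraint 8 says p + s is odd — contradiction.

Unsatisfiable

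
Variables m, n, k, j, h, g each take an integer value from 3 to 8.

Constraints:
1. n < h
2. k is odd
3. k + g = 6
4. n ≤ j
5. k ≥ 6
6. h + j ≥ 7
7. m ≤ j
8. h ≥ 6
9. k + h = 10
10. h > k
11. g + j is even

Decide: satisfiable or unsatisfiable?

Unsatisfiable

From constraint 5: k ≥ 6. From constraint 8: h ≥ 6. Hence k + h ≥ 12. But constraint 9 requires k + h = 10, and 10 < 12. Contradiction.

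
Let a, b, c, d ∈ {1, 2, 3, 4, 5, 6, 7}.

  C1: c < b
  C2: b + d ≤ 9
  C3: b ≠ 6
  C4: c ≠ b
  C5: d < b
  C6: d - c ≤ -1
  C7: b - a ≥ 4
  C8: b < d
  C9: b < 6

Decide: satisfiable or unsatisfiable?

Constraints 1, 6, and 8 give c < b, b < d, d < c. Chaining: c < b < d < c, which forces c < c — impossible.

Unsatisfiable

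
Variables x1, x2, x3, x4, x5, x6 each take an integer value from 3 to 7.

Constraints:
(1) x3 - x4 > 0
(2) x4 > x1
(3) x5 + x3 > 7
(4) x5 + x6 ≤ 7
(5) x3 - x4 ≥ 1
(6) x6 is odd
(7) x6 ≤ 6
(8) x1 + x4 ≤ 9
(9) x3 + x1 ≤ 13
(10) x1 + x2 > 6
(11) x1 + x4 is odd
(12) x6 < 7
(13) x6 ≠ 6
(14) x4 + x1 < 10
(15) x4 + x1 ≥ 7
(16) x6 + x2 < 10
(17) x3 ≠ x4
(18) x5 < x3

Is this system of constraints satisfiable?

Take x1 = 3, x2 = 4, x3 = 7, x4 = 6, x5 = 3, x6 = 3. Then constraint 1: x3 - x4 = 1; constraint 3: x5 + x3 = 10; constraint 4: x5 + x6 = 6, and every other listed constraint is also met.

Satisfiable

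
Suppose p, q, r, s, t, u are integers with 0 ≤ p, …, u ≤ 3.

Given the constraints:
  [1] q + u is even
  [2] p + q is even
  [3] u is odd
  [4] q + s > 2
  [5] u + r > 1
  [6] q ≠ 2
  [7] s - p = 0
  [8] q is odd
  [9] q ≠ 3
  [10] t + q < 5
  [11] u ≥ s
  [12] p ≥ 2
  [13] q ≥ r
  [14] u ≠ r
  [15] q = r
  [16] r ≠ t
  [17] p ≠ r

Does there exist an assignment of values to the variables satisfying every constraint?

Satisfiable

Try p = 3, q = 1, r = 1, s = 3, t = 3, u = 3.
Check constraint 4: q + s = 4; constraint 5: u + r = 4. The remaining constraints are straightforward to verify.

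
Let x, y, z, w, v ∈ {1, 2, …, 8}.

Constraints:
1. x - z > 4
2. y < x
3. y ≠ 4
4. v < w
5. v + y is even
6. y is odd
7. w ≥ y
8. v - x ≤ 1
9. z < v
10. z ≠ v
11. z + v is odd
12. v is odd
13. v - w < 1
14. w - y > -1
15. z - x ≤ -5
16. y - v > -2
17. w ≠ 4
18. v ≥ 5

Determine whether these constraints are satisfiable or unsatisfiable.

Setting (x, y, z, w, v) = (7, 5, 2, 7, 5) satisfies everything: constraint 1: x - z = 5; constraint 8: v - x = -2, and the others follow.

Satisfiable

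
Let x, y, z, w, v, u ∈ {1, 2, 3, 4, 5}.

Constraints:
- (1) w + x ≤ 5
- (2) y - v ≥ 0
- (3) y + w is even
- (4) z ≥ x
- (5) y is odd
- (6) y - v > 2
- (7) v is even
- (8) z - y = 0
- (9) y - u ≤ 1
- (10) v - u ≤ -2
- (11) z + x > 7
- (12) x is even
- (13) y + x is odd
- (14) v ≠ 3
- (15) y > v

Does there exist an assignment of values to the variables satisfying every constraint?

Satisfiable

One satisfying assignment is x = 4, y = 5, z = 5, w = 1, v = 2, u = 5.
For the less obvious constraints — constraint 1: w + x = 5; constraint 2: y - v = 3 — and the others hold by inspection.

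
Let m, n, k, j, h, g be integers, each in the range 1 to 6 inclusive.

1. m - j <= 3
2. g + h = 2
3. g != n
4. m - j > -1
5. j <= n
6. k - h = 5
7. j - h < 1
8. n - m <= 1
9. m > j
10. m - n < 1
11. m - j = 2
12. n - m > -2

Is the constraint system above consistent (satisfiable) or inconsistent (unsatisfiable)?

Satisfiable

The assignment m = 3, n = 4, k = 6, j = 1, h = 1, g = 1 works:
  constraint 1 holds since m - j = 2.
  constraint 2 holds since g + h = 2.
  constraint 4 holds since m - j = 2.
The rest check out directly.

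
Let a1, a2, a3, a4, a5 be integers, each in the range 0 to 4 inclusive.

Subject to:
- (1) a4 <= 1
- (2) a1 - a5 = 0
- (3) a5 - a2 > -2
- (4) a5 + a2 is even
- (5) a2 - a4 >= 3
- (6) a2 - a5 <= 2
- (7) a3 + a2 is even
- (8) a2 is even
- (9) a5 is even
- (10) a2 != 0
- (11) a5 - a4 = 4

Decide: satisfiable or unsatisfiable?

Setting (a1, a2, a3, a4, a5) = (4, 4, 2, 0, 4) satisfies everything: constraint 2: a1 - a5 = 0; constraint 3: a5 - a2 = 0, and the others follow.

Satisfiable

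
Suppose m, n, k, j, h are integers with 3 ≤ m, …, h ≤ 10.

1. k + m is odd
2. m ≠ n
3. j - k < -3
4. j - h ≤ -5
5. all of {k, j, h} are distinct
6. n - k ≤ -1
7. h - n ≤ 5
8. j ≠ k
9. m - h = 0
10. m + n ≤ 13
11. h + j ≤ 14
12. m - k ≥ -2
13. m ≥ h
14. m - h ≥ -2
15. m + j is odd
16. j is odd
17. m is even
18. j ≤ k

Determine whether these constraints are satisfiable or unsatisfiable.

Setting (m, n, k, j, h) = (8, 4, 7, 3, 8) satisfies everything: constraint 3: j - k = -4; constraint 4: j - h = -5; constraint 6: n - k = -3, and the others follow.

Satisfiable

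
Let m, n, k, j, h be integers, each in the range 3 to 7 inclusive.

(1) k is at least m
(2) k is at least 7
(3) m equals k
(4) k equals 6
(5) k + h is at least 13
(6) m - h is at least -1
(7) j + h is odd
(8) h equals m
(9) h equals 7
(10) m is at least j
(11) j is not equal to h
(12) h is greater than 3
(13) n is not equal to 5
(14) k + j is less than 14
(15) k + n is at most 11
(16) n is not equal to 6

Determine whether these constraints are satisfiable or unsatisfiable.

Constraint 9 fixes h = 7 and constraint 4 fixes k = 6. Constraints 3 and 8 give h = m = k, so h = k. But 7 ≠ 6 — contradiction.

Unsatisfiable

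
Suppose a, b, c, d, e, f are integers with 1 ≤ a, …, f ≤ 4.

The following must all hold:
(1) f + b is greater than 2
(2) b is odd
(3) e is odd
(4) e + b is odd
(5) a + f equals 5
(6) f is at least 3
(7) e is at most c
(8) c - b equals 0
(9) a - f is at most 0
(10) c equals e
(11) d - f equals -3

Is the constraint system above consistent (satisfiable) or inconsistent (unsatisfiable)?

Constraint 3 makes e odd and constraint 2 makes b odd, so e + b must be even. Constraint 4 says e + b is odd — contradiction.

Unsatisfiable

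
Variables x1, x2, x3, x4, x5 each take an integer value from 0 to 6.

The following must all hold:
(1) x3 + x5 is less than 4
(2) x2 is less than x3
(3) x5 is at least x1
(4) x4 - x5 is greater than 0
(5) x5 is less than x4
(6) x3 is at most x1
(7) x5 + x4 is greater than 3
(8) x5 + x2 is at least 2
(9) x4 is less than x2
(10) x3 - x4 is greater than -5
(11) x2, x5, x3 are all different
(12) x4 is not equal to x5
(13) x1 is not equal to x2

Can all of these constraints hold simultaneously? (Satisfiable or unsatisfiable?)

Constraints 2, 3, 4, 6, and 9 give x4 < x2, x2 < x3, x3 ≤ x1, x1 ≤ x5, x5 < x4. Chaining: x4 < x2 < x3 ≤ x1 ≤ x5 < x4, which forces x4 < x4 — impossible.

Unsatisfiable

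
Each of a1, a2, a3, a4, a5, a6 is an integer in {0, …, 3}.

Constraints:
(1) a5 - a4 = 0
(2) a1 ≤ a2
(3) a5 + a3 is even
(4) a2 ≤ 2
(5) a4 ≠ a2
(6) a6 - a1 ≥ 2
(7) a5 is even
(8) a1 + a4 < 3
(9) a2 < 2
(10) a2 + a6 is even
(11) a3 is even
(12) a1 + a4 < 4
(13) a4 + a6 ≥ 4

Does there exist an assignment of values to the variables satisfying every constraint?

Satisfiable

Setting (a1, a2, a3, a4, a5, a6) = (0, 0, 0, 2, 2, 2) satisfies everything: constraint 1: a5 - a4 = 0; constraint 6: a6 - a1 = 2, and the others follow.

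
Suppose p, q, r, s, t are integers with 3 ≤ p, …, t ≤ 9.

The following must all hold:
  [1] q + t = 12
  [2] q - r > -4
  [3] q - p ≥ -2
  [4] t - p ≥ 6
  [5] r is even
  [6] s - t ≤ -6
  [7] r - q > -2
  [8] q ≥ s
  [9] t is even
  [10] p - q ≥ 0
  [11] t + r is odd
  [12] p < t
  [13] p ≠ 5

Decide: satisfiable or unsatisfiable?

Unsatisfiable

Constraint 9 makes t even and constraint 5 makes r even, so t + r must be even. Constraint 11 says t + r is odd — contradiction.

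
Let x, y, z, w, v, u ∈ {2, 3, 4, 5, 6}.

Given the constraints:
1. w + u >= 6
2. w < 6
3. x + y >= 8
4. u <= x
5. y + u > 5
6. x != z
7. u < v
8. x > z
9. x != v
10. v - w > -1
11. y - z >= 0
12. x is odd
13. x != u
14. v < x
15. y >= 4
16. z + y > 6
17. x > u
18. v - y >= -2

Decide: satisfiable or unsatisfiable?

Satisfiable

One satisfying assignment is x = 5, y = 4, z = 3, w = 4, v = 4, u = 3.
For the less obvious constraints — constraint 1: w + u = 7; constraint 3: x + y = 9; constraint 5: y + u = 7 — and the others hold by inspection.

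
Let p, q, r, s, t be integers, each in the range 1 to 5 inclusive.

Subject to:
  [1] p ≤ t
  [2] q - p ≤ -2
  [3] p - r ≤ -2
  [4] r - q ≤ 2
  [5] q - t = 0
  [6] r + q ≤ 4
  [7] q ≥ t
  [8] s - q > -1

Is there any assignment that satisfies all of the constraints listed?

Constraints 2, 3, and 4 give q − r ≥ -2, r − p ≥ 2, p − q ≥ 2.
Adding all 3 inequalities: the left sides telescope to 0, and the right sides sum to (-2) + 2 + 2 = 2. So 0 ≥ 2, which is false.

Unsatisfiable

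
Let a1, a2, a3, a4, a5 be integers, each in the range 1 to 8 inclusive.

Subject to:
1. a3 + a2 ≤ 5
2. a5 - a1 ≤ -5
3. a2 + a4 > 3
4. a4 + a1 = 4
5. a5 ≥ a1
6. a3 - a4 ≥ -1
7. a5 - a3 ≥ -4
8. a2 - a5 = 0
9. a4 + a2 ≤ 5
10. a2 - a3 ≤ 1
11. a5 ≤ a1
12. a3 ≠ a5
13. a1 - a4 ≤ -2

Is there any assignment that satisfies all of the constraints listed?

Unsatisfiable

Constraints 2, 6, 7, and 13 give a4 − a1 ≥ 2, a1 − a5 ≥ 5, a5 − a3 ≥ -4, a3 − a4 ≥ -1.
Adding all 4 inequalities: the left sides telescope to 0, and the right sides sum to 2 + 5 + (-4) + (-1) = 2. So 0 ≥ 2, which is false.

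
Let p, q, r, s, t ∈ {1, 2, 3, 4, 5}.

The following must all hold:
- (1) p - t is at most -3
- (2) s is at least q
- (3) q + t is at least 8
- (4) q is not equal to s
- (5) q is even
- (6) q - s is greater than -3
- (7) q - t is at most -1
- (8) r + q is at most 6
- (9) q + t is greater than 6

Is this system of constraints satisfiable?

Satisfiable

Take p = 1, q = 4, r = 2, s = 5, t = 5. Then constraint 1: p - t = -4; constraint 3: q + t = 9; constraint 6: q - s = -1, and every other listed constraint is also met.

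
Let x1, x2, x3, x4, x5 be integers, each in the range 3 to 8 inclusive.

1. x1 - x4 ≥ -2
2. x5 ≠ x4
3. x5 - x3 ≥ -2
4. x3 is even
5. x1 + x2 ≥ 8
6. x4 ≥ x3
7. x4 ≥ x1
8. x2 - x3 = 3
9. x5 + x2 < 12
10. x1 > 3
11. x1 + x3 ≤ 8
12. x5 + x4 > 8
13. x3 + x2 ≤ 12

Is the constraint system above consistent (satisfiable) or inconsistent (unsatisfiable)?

Take x1 = 4, x2 = 7, x3 = 4, x4 = 5, x5 = 4. Then constraint 1: x1 - x4 = -1; constraint 3: x5 - x3 = 0, and every other listed constraint is also met.

Satisfiable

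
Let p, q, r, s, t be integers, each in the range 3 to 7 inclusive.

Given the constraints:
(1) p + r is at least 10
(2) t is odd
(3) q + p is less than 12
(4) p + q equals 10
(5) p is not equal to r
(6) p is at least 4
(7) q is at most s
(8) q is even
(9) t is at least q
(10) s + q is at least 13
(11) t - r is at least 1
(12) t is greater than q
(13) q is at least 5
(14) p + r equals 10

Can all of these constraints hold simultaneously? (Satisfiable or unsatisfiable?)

The assignment p = 4, q = 6, r = 6, s = 7, t = 7 works:
  constraint 1 holds since p + r = 10.
  constraint 3 holds since q + p = 10.
  constraint 4 holds since p + q = 10.
The rest check out directly.

Satisfiable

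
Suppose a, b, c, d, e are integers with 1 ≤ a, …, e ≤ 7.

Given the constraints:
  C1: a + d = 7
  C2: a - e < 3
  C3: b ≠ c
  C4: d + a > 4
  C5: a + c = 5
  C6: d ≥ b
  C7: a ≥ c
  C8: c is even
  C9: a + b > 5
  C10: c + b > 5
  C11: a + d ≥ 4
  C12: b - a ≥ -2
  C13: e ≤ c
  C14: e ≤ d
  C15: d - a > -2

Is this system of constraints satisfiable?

Satisfiable

Take a = 3, b = 4, c = 2, d = 4, e = 1. Then constraint 1: a + d = 7; constraint 2: a - e = 2, and every other listed constraint is also met.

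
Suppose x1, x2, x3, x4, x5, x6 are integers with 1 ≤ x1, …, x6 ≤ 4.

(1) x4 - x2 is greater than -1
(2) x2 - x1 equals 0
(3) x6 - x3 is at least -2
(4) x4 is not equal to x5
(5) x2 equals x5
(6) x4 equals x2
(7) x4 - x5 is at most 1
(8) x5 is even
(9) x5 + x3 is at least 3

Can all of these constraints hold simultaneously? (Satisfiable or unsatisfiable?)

From constraints 5 and 6, x4 = x2 = x5, so x4 = x5. But constraint 4 says x4 ≠ x5. Contradiction.

Unsatisfiable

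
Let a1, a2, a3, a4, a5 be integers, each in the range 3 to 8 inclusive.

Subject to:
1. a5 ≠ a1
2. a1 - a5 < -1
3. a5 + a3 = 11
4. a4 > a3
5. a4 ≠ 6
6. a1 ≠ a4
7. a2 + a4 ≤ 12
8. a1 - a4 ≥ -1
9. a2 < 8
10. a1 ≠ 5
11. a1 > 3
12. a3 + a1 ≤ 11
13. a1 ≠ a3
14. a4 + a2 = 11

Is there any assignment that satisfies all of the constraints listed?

Setting (a1, a2, a3, a4, a5) = (6, 4, 3, 7, 8) satisfies everything: constraint 2: a1 - a5 = -2; constraint 3: a5 + a3 = 11; constraint 7: a2 + a4 = 11, and the others follow.

Satisfiable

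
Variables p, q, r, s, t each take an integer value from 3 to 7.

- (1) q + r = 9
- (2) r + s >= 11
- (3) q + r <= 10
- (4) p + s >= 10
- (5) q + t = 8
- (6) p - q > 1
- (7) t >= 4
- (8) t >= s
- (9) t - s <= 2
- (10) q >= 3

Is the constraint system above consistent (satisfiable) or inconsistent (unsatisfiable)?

Satisfiable

Setting (p, q, r, s, t) = (5, 3, 6, 5, 5) satisfies everything: constraint 1: q + r = 9; constraint 2: r + s = 11; constraint 3: q + r = 9, and the others follow.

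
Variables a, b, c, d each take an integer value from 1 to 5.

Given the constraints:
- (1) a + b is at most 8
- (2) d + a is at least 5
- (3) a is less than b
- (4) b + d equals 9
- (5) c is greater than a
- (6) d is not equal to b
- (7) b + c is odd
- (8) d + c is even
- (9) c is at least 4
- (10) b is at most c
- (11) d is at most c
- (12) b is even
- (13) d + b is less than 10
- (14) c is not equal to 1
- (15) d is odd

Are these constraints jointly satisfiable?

The assignment a = 2, b = 4, c = 5, d = 5 works:
  constraint 1 holds since a + b = 6.
  constraint 2 holds since d + a = 7.
  constraint 4 holds since b + d = 9.
The rest check out directly.

Satisfiable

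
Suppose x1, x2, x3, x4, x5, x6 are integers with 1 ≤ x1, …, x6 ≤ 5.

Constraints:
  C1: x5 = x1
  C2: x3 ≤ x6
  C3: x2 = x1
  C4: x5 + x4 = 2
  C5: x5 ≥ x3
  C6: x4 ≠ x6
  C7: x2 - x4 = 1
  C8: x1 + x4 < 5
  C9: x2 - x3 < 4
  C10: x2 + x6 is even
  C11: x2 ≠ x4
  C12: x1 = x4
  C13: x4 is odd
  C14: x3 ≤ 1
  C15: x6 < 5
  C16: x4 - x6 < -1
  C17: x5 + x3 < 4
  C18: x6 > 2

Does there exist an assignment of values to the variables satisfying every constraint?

From constraints 3 and 12, x2 = x1 = x4, so x2 = x4. But constraint 11 says x2 ≠ x4. Contradiction.

Unsatisfiable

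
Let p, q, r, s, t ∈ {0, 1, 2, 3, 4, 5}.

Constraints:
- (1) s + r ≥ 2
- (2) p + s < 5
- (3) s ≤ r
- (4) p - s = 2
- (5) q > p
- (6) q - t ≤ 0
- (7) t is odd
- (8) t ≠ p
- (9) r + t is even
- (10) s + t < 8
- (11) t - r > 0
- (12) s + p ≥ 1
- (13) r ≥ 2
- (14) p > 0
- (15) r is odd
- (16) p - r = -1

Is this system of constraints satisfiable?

Take p = 2, q = 5, r = 3, s = 0, t = 5. Then constraint 1: s + r = 3; constraint 2: p + s = 2, and every other listed constraint is also met.

Satisfiable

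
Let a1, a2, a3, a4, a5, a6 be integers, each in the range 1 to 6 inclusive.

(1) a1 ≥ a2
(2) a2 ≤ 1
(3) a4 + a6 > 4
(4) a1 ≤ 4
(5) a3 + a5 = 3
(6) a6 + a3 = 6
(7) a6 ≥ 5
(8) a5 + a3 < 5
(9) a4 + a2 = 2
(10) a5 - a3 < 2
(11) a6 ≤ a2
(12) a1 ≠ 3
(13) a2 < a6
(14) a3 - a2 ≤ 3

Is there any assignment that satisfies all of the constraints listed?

From constraints 7 and 11: a2 ≥ a6 and a6 ≥ 5, so a2 ≥ 5. From constraints 1 and 4: a2 ≤ a1 and a1 ≤ 4, so a2 ≤ 4. But 4 < 5, so no value of a2 works.

Unsatisfiable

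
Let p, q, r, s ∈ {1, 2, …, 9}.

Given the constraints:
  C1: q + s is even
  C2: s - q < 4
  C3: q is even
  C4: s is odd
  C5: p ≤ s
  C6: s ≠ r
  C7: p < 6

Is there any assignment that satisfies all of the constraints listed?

Constraint 3 makes q even and constraint 4 makes s odd, so q + s must be odd. Constraint 1 says q + s is even — contradiction.

Unsatisfiable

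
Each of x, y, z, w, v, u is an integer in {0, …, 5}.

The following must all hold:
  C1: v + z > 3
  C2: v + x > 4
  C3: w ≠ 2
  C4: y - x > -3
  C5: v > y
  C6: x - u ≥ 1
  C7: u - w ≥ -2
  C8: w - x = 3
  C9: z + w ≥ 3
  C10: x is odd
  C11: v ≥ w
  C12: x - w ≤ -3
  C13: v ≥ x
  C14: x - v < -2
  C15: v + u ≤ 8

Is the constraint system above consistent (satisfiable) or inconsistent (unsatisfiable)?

Constraints 6, 7, and 12 give w − x ≥ 3, x − u ≥ 1, u − w ≥ -2.
Adding all 3 inequalities: the left sides telescope to 0, and the right sides sum to 3 + 1 + (-2) = 2. So 0 ≥ 2, which is false.

Unsatisfiable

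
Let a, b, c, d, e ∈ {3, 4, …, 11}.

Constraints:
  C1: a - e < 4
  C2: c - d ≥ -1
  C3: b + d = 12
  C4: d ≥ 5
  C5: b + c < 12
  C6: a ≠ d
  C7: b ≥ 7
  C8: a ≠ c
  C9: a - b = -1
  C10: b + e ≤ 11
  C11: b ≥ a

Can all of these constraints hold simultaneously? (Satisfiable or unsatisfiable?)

The assignment a = 6, b = 7, c = 4, d = 5, e = 4 works:
  constraint 1 holds since a - e = 2.
  constraint 2 holds since c - d = -1.
The rest check out directly.

Satisfiable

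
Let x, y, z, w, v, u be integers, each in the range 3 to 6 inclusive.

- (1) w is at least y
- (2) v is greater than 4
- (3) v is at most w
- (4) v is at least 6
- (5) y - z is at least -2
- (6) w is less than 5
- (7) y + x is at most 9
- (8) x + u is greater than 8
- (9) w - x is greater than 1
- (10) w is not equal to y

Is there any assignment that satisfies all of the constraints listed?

Unsatisfiable

From constraints 3 and 4: w ≥ v and v ≥ 6, so w ≥ 6. From constraint 6: w ≤ 4. But 4 < 6, so no value of w works.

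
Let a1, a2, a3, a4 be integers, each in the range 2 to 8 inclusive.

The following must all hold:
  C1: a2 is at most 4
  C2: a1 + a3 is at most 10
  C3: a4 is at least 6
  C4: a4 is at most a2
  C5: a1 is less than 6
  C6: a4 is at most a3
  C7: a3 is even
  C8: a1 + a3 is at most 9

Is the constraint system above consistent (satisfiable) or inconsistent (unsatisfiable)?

Unsatisfiable

From constraints 3 and 4: a2 ≥ a4 and a4 ≥ 6, so a2 ≥ 6. From constraint 1: a2 ≤ 4. But 4 < 6, so no value of a2 works.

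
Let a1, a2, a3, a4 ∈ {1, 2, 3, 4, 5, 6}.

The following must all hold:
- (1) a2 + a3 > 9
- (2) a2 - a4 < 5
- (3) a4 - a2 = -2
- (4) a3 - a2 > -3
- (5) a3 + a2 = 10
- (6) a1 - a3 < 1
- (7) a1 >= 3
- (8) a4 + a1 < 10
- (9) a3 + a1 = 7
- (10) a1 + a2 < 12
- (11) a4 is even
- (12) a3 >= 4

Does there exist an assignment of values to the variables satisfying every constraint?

Satisfiable

One satisfying assignment is a1 = 3, a2 = 6, a3 = 4, a4 = 4.
For the less obvious constraints — constraint 1: a2 + a3 = 10; constraint 2: a2 - a4 = 2; constraint 3: a4 - a2 = -2 — and the others hold by inspection.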